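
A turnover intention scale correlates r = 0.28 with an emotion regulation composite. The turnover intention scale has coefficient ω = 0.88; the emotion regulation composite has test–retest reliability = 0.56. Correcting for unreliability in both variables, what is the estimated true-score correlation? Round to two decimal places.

0.40

r_true = r_obs / √(r_xx · r_yy) = 0.28 / √(0.88 × 0.56) = 0.28 / √0.4928 = 0.28 / 0.7020 ≈ 0.40.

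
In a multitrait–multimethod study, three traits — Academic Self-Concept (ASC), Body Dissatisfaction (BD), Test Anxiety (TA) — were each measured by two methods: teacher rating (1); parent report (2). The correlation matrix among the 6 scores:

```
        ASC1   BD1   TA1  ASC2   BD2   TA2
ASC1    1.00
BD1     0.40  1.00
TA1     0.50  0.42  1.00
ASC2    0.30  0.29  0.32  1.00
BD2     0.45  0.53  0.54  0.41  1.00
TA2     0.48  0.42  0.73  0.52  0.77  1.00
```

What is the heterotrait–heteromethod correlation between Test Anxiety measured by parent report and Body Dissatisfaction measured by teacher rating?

Different traits and methods: r(TA2, BD1) = 0.42.

0.42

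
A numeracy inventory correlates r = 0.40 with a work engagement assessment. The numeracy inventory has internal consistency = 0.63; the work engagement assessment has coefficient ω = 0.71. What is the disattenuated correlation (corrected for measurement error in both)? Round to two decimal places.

0.60

r_true = r_obs / √(r_xx · r_yy) = 0.40 / √(0.63 × 0.71) = 0.40 / √0.4473 = 0.40 / 0.6688 ≈ 0.60.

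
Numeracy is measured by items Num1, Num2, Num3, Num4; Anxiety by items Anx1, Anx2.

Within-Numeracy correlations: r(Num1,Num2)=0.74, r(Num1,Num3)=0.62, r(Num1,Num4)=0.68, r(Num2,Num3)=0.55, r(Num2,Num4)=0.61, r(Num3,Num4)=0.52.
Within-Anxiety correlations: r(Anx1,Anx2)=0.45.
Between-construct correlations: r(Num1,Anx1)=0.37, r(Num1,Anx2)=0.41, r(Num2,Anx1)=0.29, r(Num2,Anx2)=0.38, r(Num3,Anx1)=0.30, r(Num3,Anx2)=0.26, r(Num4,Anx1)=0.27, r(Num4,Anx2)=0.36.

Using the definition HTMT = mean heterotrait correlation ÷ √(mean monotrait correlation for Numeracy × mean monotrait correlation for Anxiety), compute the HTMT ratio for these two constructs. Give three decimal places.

0.625

Mean between = 2.64/8 = 0.3300.
Mean within-Num = 3.72/6 = 0.6200; mean within-Anx = 0.45/1 = 0.4500.
Geometric mean = √(0.6200 × 0.4500) = 0.5282.
HTMT = 0.3300 / 0.5282 = 0.625.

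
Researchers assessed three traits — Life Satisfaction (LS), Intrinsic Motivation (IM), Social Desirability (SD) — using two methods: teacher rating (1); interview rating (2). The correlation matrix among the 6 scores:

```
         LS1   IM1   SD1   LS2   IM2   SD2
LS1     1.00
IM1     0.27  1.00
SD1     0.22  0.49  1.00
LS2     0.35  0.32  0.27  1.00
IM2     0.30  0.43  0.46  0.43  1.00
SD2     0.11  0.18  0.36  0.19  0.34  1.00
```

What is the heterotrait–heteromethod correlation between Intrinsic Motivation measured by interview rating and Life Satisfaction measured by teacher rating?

Different traits and methods: r(IM2, LS1) = 0.30.

0.30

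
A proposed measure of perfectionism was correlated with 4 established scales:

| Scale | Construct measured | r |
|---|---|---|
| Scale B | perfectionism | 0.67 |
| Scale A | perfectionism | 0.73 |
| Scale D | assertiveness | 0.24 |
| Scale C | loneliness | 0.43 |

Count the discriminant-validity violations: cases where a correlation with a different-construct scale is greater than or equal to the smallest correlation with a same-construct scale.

0

Convergent (same construct = perfectionism): Scale B, Scale A.
Smallest convergent = 0.67. Discriminant values: 0.24, 0.43; count ≥ 0.67 → 0.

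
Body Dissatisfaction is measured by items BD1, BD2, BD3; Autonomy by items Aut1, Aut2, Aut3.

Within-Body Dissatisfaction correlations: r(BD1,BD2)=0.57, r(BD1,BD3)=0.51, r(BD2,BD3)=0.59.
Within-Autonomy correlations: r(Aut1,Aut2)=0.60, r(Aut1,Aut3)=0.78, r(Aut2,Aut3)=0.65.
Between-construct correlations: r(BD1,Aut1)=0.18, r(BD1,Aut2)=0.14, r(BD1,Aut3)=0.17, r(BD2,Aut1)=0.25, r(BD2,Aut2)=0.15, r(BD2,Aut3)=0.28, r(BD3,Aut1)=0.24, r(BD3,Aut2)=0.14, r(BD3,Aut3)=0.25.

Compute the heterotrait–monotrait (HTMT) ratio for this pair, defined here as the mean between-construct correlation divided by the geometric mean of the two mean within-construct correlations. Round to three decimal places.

0.326

Mean between = 1.80/9 = 0.2000.
Mean within-BD = 1.67/3 = 0.5567; mean within-Aut = 2.03/3 = 0.6767.
Geometric mean = √(0.5567 × 0.6767) = 0.6138.
HTMT = 0.2000 / 0.6138 = 0.326.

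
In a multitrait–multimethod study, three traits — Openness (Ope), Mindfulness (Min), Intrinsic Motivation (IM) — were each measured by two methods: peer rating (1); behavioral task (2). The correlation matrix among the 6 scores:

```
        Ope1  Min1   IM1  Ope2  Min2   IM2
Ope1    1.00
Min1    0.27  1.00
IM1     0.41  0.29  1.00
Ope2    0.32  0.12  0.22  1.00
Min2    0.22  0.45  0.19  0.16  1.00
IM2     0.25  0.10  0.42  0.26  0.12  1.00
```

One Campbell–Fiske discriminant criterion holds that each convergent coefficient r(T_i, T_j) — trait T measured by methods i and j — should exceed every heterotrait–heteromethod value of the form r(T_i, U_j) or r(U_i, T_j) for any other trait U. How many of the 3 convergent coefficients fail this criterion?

Checking each validity diagonal entry against its comparison values:
Ope (methods 1·2): 0.32 vs {0.22, 0.12, 0.25, 0.22} → pass.
Min (methods 1·2): 0.45 vs {0.12, 0.22, 0.10, 0.19} → pass.
IM (methods 1·2): 0.42 vs {0.22, 0.25, 0.19, 0.10} → pass.
0 of 3 fail.

0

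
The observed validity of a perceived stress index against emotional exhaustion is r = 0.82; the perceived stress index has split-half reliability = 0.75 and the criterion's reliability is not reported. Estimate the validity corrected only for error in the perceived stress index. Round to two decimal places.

0.95

Single correction: r_c = r_obs / √r_xx = 0.82 / √0.75 = 0.82 / 0.8660 ≈ 0.95.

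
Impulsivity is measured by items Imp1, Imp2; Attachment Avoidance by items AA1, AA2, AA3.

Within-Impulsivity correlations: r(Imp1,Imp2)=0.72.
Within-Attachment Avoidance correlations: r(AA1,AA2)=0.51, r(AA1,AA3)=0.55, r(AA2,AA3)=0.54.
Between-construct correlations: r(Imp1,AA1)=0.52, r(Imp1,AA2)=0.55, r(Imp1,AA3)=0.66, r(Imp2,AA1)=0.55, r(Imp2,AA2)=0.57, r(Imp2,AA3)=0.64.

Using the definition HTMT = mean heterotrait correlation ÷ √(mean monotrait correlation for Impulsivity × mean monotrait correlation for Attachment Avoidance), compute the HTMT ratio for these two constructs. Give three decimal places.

Between-construct mean = 3.49/6 = 0.5817.
Mean within-Imp = 0.72/1 = 0.7200; mean within-AA = 1.60/3 = 0.5333.
Geometric mean = √(0.7200 × 0.5333) = 0.6197.
HTMT = 0.5817 / 0.6197 = 0.939.

0.939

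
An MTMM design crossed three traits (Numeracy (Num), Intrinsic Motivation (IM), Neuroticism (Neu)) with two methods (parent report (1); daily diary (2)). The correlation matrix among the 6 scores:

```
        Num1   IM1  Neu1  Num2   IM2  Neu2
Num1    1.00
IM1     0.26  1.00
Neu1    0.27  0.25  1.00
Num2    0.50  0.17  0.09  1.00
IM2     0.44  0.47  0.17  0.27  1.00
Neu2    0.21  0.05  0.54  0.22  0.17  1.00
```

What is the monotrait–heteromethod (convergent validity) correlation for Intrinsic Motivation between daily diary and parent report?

0.47

Same trait (IM), different methods: r(IM2, IM1) = 0.47.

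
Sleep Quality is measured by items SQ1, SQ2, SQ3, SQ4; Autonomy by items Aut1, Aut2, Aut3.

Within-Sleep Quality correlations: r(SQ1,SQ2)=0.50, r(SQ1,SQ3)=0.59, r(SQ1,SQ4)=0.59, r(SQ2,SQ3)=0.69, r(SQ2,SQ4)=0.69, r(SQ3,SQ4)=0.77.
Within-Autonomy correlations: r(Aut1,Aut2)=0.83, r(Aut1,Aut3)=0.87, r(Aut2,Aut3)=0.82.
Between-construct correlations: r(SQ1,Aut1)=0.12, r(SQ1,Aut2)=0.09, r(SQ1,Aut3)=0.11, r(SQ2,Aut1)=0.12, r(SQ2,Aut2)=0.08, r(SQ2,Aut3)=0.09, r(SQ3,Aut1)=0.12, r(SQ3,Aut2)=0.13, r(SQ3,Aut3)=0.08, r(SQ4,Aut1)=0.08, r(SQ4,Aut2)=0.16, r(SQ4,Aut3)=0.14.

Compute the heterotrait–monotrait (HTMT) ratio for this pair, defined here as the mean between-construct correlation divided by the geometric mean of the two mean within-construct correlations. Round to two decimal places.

Mean heterotrait r = 1.32/12 = 0.1100.
Mean within-SQ = 3.83/6 = 0.6383; mean within-Aut = 2.52/3 = 0.8400.
Geometric mean = √(0.6383 × 0.8400) = 0.7322.
HTMT = 0.1100 / 0.7322 = 0.15.

0.15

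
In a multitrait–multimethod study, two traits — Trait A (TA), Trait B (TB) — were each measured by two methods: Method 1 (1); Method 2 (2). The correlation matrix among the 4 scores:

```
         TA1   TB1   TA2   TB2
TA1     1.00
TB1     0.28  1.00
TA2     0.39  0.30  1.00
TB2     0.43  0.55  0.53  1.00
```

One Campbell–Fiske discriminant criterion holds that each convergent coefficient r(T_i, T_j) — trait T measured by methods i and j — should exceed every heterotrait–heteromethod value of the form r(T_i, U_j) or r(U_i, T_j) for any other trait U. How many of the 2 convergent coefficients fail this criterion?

1

Checking each validity diagonal entry against its comparison values:
TA (methods 1·2): 0.39 vs {0.43, 0.30} → fail.
TB (methods 1·2): 0.55 vs {0.30, 0.43} → pass.
1 of 2 fail.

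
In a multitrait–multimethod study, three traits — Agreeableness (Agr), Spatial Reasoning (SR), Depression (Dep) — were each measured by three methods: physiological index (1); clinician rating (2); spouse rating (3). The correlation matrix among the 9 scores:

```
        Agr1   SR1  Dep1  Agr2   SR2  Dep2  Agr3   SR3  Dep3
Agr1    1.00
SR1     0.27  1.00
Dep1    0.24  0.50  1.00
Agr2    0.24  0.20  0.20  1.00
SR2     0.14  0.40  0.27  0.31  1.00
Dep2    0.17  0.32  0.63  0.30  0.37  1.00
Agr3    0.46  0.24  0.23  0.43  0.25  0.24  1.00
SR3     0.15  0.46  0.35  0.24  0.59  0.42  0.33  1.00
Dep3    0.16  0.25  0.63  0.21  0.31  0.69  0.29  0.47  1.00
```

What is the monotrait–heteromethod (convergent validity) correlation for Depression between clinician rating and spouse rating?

Same trait (Dep), different methods: r(Dep2, Dep3) = 0.69.

0.69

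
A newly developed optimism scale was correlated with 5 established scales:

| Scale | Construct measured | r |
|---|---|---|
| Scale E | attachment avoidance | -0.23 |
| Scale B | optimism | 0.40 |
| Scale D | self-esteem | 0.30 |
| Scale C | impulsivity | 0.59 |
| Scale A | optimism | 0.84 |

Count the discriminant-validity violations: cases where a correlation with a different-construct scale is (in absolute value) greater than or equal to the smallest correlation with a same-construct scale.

Convergent (same construct = optimism): Scale B, Scale A.
Smallest convergent = 0.40. Discriminant |r|: 0.23, 0.30, 0.59; count ≥ 0.40 → 1.

1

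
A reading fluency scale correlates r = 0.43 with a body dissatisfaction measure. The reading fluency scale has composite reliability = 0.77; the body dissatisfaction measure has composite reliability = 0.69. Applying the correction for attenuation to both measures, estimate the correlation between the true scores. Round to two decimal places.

r_true = r_obs / √(r_xx · r_yy) = 0.43 / √(0.77 × 0.69) = 0.43 / √0.5313 = 0.43 / 0.7289 ≈ 0.59.

0.59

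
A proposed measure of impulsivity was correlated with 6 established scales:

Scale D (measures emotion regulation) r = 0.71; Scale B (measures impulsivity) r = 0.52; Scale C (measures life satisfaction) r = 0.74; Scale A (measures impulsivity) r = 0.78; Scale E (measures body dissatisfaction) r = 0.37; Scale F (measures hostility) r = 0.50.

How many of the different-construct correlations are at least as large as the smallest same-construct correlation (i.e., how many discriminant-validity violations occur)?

Convergent (same construct = impulsivity): Scale B, Scale A.
Smallest convergent = 0.52. Discriminant values: 0.71, 0.74, 0.37, 0.50; count ≥ 0.52 → 2.

2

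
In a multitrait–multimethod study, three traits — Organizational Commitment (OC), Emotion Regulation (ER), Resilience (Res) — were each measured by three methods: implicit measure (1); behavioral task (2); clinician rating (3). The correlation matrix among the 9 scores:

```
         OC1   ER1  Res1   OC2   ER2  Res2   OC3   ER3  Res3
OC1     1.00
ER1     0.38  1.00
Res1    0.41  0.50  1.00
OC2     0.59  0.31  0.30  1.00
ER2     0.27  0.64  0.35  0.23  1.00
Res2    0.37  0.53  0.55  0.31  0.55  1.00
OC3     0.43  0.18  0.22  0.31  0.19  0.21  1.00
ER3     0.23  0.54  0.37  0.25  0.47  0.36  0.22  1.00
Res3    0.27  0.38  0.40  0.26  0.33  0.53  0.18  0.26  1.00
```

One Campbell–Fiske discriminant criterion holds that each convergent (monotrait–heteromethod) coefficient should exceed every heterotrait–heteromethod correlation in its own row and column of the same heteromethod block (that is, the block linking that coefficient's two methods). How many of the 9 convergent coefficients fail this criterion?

Convergent coefficients and their comparison sets:
OC (methods 1·2): 0.59 vs {0.27, 0.31, 0.37, 0.30} → pass.
OC (methods 1·3): 0.43 vs {0.23, 0.18, 0.27, 0.22} → pass.
OC (methods 2·3): 0.31 vs {0.25, 0.19, 0.26, 0.21} → pass.
ER (methods 1·2): 0.64 vs {0.31, 0.27, 0.53, 0.35} → pass.
ER (methods 1·3): 0.54 vs {0.18, 0.23, 0.38, 0.37} → pass.
ER (methods 2·3): 0.47 vs {0.19, 0.25, 0.33, 0.36} → pass.
Res (methods 1·2): 0.55 vs {0.30, 0.37, 0.35, 0.53} → pass.
Res (methods 1·3): 0.40 vs {0.22, 0.27, 0.37, 0.38} → pass.
Res (methods 2·3): 0.53 vs {0.21, 0.26, 0.36, 0.33} → pass.
0 of 9 fail.

0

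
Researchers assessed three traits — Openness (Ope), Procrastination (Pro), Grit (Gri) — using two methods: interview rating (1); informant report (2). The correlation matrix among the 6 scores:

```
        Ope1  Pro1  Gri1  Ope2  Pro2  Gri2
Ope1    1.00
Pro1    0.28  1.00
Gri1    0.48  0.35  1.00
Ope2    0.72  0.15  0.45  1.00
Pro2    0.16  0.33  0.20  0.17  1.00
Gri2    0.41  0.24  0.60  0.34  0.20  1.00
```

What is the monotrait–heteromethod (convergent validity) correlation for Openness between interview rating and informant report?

Same trait (Ope), different methods: r(Ope1, Ope2) = 0.72.

0.72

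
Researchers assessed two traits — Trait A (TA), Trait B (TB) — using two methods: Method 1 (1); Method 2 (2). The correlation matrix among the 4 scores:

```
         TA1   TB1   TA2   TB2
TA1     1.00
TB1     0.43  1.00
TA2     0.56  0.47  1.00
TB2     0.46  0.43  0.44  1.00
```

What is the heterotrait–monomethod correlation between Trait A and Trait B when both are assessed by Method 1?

Different traits, same method: r(TA1, TB1) = 0.43.

0.43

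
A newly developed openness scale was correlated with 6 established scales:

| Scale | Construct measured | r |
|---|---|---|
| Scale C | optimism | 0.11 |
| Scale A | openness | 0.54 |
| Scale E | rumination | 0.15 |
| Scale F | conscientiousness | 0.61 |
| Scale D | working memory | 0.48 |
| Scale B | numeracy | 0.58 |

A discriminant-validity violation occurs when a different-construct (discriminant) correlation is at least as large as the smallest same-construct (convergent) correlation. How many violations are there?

2

Convergent (same construct = openness): Scale A.
Smallest convergent = 0.54. Discriminant values: 0.11, 0.15, 0.61, 0.48, 0.58; count ≥ 0.54 → 2.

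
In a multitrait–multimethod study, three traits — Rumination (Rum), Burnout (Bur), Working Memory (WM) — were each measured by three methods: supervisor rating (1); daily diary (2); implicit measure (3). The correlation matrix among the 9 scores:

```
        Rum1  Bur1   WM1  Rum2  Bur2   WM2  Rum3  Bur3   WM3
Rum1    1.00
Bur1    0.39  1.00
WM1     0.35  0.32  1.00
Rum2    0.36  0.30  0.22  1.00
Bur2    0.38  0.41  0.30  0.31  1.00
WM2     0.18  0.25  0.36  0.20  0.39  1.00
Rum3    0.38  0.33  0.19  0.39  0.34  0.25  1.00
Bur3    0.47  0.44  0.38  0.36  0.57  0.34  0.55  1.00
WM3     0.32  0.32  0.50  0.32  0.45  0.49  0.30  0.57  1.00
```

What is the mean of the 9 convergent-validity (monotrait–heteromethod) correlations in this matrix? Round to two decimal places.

Convergent values: 0.36, 0.38, 0.39, 0.41, 0.44, 0.57, 0.36, 0.50, 0.49; mean = 3.90/9 = 0.43.

0.43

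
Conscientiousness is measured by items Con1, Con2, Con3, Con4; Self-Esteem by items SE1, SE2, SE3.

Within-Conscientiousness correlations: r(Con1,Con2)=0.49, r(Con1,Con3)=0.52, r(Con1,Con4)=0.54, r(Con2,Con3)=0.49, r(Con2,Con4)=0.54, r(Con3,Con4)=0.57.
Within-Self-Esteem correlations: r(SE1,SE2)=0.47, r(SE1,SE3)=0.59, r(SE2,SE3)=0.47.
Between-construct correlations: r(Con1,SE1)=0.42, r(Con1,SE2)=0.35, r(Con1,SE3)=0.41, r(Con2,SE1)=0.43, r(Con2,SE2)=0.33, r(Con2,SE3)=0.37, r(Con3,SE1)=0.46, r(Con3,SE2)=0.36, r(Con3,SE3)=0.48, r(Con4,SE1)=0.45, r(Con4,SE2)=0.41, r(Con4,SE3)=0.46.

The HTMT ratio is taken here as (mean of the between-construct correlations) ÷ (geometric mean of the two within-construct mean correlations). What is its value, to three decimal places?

Between-construct mean = 4.93/12 = 0.4108.
Mean within-Con = 3.15/6 = 0.5250; mean within-SE = 1.53/3 = 0.5100.
Geometric mean = √(0.5250 × 0.5100) = 0.5174.
HTMT = 0.4108 / 0.5174 = 0.794.

0.794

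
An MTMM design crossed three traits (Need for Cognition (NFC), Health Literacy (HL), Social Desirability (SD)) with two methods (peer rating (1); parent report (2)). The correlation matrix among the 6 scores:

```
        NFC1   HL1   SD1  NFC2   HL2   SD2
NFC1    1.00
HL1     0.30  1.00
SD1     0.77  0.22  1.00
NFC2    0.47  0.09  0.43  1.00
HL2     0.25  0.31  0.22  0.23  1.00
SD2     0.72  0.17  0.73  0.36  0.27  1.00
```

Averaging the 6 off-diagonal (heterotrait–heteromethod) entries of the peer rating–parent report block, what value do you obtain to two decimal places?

HTHM values (method 1 × method 2): 0.25, 0.72, 0.09, 0.17, 0.43, 0.22; mean = 1.88/6 = 0.31.

0.31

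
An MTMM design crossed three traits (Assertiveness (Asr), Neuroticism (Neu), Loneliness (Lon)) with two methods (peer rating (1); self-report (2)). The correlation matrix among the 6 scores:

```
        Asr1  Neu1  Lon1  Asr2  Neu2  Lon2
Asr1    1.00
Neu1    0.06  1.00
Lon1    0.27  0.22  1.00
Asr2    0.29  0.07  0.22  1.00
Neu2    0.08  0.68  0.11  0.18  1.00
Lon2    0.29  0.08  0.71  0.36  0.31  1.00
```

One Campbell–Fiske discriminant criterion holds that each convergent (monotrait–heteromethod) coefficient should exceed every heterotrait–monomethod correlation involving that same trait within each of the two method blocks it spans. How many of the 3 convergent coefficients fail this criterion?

Convergent coefficients and their comparison sets:
Asr (methods 1·2): 0.29 vs {0.06, 0.18, 0.27, 0.36} → fail.
Neu (methods 1·2): 0.68 vs {0.06, 0.18, 0.22, 0.31} → pass.
Lon (methods 1·2): 0.71 vs {0.27, 0.36, 0.22, 0.31} → pass.
1 of 3 fail.

1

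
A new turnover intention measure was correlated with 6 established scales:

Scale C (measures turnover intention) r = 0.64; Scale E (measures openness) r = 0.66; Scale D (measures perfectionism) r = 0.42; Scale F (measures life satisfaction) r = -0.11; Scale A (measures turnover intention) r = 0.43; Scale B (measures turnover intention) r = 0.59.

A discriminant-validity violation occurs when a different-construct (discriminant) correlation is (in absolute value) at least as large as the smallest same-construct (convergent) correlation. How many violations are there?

1

Convergent (same construct = turnover intention): Scale C, Scale A, Scale B.
Smallest convergent = 0.43. Discriminant |r|: 0.66, 0.42, 0.11; count ≥ 0.43 → 1.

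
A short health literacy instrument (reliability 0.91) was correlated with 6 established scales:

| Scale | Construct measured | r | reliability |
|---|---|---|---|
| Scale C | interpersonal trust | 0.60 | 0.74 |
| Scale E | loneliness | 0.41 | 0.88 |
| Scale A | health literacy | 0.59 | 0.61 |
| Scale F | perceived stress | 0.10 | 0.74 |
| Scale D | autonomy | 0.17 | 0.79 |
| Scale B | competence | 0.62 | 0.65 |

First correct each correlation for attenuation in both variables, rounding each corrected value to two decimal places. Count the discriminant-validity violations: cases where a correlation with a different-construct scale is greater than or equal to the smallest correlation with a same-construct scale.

1

Disattenuated r (r / √(r_scale · r_new)):
  Scale C (disc): 0.60 / √(0.74·0.91) = 0.73
  Scale E (disc): 0.41 / √(0.88·0.91) = 0.46
  Scale A (conv): 0.59 / √(0.61·0.91) = 0.79
  Scale F (disc): 0.10 / √(0.74·0.91) = 0.12
  Scale D (disc): 0.17 / √(0.79·0.91) = 0.20
  Scale B (disc): 0.62 / √(0.65·0.91) = 0.81
Smallest convergent = 0.79. Discriminant values: 0.73, 0.46, 0.12, 0.20, 0.81; count ≥ 0.79 → 1.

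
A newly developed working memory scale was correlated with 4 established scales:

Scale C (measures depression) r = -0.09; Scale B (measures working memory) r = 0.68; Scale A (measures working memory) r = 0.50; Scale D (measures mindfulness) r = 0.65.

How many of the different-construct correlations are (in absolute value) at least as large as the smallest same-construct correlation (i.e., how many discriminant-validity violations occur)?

1

Convergent (same construct = working memory): Scale B, Scale A.
Smallest convergent = 0.50. Discriminant |r|: 0.09, 0.65; count ≥ 0.50 → 1.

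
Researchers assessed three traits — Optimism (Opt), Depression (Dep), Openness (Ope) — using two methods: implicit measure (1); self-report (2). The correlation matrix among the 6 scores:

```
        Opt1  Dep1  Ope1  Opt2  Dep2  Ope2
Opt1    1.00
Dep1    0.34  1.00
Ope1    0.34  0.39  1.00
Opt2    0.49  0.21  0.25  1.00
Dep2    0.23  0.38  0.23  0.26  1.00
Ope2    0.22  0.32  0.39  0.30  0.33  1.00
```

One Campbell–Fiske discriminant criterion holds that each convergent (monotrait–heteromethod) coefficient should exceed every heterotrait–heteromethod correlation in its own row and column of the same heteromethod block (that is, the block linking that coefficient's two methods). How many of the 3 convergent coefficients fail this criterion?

Each convergent coefficient versus the relevant comparison correlations:
Opt (methods 1·2): 0.49 vs {0.23, 0.21, 0.22, 0.25} → pass.
Dep (methods 1·2): 0.38 vs {0.21, 0.23, 0.32, 0.23} → pass.
Ope (methods 1·2): 0.39 vs {0.25, 0.22, 0.23, 0.32} → pass.
0 of 3 fail.

0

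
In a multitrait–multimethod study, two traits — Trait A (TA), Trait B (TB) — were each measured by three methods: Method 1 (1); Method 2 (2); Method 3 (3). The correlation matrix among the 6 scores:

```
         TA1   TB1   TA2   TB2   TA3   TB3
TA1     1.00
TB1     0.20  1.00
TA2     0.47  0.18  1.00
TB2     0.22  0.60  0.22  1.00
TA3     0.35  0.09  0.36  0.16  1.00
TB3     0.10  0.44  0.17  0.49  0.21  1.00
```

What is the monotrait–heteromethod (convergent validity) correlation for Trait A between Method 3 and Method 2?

Same trait (TA), different methods: r(TA3, TA2) = 0.36.

0.36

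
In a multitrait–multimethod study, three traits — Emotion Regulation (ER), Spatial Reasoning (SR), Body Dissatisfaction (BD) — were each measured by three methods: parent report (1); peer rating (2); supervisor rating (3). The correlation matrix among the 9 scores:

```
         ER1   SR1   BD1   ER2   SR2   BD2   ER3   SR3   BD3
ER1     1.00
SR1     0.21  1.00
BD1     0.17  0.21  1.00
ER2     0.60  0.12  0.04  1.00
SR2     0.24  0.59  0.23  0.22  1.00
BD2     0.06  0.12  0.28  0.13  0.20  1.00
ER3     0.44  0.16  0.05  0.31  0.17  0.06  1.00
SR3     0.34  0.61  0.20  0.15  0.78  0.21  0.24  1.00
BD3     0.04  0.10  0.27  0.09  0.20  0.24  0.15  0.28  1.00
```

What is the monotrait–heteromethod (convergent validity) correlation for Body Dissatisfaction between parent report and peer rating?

Same trait (BD), different methods: r(BD1, BD2) = 0.28.

0.28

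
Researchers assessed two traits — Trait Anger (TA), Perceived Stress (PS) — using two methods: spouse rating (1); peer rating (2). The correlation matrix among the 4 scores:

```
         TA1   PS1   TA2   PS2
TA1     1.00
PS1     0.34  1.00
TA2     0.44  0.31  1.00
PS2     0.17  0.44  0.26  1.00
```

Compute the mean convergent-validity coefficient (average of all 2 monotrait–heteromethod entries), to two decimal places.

Convergent values: 0.44, 0.44; mean = 0.88/2 = 0.44.

0.44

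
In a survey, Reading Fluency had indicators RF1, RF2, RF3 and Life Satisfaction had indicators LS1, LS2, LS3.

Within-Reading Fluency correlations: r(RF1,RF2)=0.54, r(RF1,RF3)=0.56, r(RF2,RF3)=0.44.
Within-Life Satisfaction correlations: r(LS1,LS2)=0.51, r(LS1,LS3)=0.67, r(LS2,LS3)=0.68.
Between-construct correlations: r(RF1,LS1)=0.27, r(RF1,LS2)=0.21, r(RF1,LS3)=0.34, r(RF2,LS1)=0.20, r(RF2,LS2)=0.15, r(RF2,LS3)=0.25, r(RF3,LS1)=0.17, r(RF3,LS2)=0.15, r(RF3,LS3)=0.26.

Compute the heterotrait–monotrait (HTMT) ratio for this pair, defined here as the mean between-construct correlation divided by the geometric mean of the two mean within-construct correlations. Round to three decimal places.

Mean heterotrait r = 2.00/9 = 0.2222.
Mean within-RF = 1.54/3 = 0.5133; mean within-LS = 1.86/3 = 0.6200.
Geometric mean = √(0.5133 × 0.6200) = 0.5641.
HTMT = 0.2222 / 0.5641 = 0.394.

0.394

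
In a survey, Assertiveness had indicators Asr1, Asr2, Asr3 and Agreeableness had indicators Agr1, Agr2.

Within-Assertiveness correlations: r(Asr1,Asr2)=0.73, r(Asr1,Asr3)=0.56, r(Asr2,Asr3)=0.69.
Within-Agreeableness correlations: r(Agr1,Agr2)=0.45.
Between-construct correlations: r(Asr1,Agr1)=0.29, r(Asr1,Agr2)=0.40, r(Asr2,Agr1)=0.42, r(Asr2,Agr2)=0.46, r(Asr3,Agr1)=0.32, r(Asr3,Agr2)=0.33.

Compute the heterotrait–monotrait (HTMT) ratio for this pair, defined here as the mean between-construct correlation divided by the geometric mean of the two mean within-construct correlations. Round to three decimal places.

0.679

Mean between = 2.22/6 = 0.3700.
Mean within-Asr = 1.98/3 = 0.6600; mean within-Agr = 0.45/1 = 0.4500.
Geometric mean = √(0.6600 × 0.4500) = 0.5450.
HTMT = 0.3700 / 0.5450 = 0.679.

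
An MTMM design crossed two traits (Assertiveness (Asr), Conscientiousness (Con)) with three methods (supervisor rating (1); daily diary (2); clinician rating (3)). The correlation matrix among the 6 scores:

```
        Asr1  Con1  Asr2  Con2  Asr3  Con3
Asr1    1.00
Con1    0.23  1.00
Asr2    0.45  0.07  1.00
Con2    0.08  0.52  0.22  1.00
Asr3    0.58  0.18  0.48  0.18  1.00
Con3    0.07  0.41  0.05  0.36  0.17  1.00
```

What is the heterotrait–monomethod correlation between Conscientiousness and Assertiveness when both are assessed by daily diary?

Different traits, same method: r(Con2, Asr2) = 0.22.

0.22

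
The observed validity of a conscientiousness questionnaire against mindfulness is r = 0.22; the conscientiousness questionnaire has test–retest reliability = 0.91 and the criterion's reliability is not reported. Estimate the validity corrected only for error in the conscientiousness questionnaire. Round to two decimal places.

0.23

Single correction: r_c = r_obs / √r_xx = 0.22 / √0.91 = 0.22 / 0.9539 ≈ 0.23.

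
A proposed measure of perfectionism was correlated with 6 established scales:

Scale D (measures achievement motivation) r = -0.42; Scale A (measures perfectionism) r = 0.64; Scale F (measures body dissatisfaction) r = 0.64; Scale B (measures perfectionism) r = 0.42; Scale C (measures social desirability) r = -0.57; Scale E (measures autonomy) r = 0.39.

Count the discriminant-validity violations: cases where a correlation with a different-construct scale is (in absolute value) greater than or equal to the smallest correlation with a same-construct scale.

3

Convergent (same construct = perfectionism): Scale A, Scale B.
Smallest convergent = 0.42. Discriminant |r|: 0.42, 0.64, 0.57, 0.39; count ≥ 0.42 → 3.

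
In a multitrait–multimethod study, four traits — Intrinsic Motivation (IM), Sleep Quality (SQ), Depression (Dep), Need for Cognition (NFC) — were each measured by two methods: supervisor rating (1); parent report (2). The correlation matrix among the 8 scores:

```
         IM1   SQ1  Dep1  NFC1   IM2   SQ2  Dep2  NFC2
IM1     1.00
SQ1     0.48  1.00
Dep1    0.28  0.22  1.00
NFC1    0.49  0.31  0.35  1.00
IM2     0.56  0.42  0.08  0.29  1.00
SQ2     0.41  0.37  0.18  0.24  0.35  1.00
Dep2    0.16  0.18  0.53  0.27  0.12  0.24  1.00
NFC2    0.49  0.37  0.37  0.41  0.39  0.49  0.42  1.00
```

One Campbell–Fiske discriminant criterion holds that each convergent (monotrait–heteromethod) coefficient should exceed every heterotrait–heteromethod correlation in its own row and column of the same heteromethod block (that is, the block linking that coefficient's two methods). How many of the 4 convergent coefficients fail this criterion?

2

Each convergent coefficient versus the relevant comparison correlations:
IM (methods 1·2): 0.56 vs {0.41, 0.42, 0.16, 0.08, 0.49, 0.29} → pass.
SQ (methods 1·2): 0.37 vs {0.42, 0.41, 0.18, 0.18, 0.37, 0.24} → fail.
Dep (methods 1·2): 0.53 vs {0.08, 0.16, 0.18, 0.18, 0.37, 0.27} → pass.
NFC (methods 1·2): 0.41 vs {0.29, 0.49, 0.24, 0.37, 0.27, 0.37} → fail.
2 of 4 fail.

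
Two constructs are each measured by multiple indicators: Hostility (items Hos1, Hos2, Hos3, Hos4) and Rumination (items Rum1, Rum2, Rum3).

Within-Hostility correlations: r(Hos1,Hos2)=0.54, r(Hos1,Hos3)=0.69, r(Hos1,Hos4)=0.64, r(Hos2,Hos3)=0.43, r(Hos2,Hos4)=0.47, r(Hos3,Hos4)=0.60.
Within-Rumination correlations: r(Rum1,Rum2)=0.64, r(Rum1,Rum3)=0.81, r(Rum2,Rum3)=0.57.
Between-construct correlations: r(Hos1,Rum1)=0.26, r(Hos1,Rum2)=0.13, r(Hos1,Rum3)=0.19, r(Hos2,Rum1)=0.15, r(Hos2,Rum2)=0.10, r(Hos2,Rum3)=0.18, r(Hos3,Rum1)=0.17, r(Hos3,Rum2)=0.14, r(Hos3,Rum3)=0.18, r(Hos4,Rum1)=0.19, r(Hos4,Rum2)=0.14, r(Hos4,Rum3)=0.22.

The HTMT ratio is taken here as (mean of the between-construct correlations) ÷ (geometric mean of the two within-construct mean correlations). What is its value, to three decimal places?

Mean heterotrait r = 2.05/12 = 0.1708.
Mean within-Hos = 3.37/6 = 0.5617; mean within-Rum = 2.02/3 = 0.6733.
Geometric mean = √(0.5617 × 0.6733) = 0.6150.
HTMT = 0.1708 / 0.6150 = 0.278.

0.278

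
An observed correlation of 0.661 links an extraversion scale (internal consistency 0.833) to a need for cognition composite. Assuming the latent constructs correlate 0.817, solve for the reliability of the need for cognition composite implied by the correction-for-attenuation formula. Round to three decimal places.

r_true = r_obs / √(r_xx · r_yy) ⇒ 0.817 = 0.661 / √(0.833 · r_yy).
√(0.833 · r_yy) = 0.661 / 0.817 = 0.8091; 0.833 · r_yy = 0.6546; r_yy = 0.6546 / 0.833 ≈ 0.786.

0.786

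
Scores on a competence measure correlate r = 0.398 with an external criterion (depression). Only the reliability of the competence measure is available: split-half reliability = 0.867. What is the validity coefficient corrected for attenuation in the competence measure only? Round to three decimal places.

0.427

Single correction: r_c = r_obs / √r_xx = 0.398 / √0.867 = 0.398 / 0.9311 ≈ 0.427.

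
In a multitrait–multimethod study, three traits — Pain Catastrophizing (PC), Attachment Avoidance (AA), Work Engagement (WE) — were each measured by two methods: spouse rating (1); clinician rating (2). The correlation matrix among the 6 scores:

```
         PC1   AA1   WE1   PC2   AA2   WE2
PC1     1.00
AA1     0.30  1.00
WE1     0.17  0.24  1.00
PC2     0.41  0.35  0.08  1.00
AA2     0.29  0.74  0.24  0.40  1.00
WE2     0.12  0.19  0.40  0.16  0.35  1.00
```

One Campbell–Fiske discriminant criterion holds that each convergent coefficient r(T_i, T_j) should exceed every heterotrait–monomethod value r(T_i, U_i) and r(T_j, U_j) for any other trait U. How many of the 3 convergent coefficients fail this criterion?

Convergent coefficients and their comparison sets:
PC (methods 1·2): 0.41 vs {0.30, 0.40, 0.17, 0.16} → pass.
AA (methods 1·2): 0.74 vs {0.30, 0.40, 0.24, 0.35} → pass.
WE (methods 1·2): 0.40 vs {0.17, 0.16, 0.24, 0.35} → pass.
0 of 3 fail.

0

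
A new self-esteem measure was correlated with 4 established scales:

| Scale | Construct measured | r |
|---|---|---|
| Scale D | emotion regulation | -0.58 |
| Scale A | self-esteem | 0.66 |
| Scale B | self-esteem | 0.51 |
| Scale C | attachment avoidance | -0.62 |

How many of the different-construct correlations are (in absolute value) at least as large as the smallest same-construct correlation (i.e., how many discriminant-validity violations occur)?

Convergent (same construct = self-esteem): Scale A, Scale B.
Smallest convergent = 0.51. Discriminant |r|: 0.58, 0.62; count ≥ 0.51 → 2.

2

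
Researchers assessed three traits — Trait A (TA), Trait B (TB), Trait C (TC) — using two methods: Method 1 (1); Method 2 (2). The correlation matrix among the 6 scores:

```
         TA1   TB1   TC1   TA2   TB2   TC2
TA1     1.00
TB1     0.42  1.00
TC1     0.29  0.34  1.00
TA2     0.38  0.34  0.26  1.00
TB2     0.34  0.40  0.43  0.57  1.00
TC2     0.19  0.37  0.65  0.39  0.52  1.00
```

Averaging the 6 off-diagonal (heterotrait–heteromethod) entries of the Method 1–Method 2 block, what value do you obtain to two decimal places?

HTHM values (method 1 × method 2): 0.34, 0.19, 0.34, 0.37, 0.26, 0.43; mean = 1.93/6 = 0.32.

0.32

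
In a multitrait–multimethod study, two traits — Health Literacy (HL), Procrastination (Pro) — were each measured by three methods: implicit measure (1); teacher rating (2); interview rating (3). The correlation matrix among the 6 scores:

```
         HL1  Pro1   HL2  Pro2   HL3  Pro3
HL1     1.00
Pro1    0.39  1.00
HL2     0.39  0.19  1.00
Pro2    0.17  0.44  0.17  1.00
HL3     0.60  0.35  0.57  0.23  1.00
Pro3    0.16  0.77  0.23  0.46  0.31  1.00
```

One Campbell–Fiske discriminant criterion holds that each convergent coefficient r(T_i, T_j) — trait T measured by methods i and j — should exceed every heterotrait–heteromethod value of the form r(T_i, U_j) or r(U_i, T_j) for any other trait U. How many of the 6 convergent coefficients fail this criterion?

Each convergent coefficient versus the relevant comparison correlations:
HL (methods 1·2): 0.39 vs {0.17, 0.19} → pass.
HL (methods 1·3): 0.60 vs {0.16, 0.35} → pass.
HL (methods 2·3): 0.57 vs {0.23, 0.23} → pass.
Pro (methods 1·2): 0.44 vs {0.19, 0.17} → pass.
Pro (methods 1·3): 0.77 vs {0.35, 0.16} → pass.
Pro (methods 2·3): 0.46 vs {0.23, 0.23} → pass.
0 of 6 fail.

0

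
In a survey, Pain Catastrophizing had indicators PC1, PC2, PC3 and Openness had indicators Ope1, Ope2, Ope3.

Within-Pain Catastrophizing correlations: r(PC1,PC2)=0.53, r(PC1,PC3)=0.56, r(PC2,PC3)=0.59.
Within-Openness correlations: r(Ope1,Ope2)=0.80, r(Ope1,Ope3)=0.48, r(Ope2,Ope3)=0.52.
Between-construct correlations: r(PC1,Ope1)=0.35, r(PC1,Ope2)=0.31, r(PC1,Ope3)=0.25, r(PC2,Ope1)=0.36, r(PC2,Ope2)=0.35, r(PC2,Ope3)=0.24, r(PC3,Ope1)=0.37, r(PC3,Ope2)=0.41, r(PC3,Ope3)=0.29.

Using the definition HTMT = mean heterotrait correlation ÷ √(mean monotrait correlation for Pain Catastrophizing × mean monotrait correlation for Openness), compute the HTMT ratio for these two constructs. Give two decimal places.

0.56

Mean between = 2.93/9 = 0.3256.
Mean within-PC = 1.68/3 = 0.5600; mean within-Ope = 1.80/3 = 0.6000.
Geometric mean = √(0.5600 × 0.6000) = 0.5797.
HTMT = 0.3256 / 0.5797 = 0.56.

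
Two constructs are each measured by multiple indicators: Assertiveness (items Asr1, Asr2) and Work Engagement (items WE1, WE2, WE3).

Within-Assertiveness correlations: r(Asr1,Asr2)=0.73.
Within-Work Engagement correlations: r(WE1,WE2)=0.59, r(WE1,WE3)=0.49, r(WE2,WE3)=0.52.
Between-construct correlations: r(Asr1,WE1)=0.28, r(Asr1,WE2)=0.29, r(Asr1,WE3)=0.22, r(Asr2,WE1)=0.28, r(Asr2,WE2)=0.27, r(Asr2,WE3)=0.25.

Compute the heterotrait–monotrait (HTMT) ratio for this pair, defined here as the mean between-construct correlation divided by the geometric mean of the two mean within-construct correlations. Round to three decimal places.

Between-construct mean = 1.59/6 = 0.2650.
Mean within-Asr = 0.73/1 = 0.7300; mean within-WE = 1.60/3 = 0.5333.
Geometric mean = √(0.7300 × 0.5333) = 0.6239.
HTMT = 0.2650 / 0.6239 = 0.425.

0.425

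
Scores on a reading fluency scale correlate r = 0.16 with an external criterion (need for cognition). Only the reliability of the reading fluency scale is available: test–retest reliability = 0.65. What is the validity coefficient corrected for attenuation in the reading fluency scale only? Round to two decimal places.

Single correction: r_c = r_obs / √r_xx = 0.16 / √0.65 = 0.16 / 0.8062 ≈ 0.20.

0.20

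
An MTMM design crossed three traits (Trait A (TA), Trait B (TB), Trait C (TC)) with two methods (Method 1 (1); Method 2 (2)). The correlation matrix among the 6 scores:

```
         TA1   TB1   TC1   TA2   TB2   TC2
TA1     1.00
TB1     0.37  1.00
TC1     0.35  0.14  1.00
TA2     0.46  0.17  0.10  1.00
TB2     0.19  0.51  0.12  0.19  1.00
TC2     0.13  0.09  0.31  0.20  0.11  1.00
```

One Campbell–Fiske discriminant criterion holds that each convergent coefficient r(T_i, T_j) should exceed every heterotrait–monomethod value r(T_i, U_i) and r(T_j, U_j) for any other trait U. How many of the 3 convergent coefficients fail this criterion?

Convergent coefficients and their comparison sets:
TA (methods 1·2): 0.46 vs {0.37, 0.19, 0.35, 0.20} → pass.
TB (methods 1·2): 0.51 vs {0.37, 0.19, 0.14, 0.11} → pass.
TC (methods 1·2): 0.31 vs {0.35, 0.20, 0.14, 0.11} → fail.
1 of 3 fail.

1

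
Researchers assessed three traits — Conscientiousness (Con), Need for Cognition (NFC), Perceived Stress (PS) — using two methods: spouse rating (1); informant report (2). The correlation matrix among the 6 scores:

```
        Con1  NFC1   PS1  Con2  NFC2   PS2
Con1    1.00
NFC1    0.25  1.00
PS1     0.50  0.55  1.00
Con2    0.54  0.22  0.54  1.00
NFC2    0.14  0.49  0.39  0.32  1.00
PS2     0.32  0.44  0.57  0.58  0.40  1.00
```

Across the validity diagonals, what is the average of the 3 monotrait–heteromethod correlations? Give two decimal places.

0.53

Convergent values: 0.54, 0.49, 0.57; mean = 1.60/3 = 0.53.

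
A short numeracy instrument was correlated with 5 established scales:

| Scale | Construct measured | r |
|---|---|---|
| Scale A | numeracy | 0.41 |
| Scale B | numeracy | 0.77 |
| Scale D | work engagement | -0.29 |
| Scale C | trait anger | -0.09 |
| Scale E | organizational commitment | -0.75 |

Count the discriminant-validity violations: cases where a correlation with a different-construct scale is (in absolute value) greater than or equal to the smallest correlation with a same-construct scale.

Convergent (same construct = numeracy): Scale A, Scale B.
Smallest convergent = 0.41. Discriminant |r|: 0.29, 0.09, 0.75; count ≥ 0.41 → 1.

1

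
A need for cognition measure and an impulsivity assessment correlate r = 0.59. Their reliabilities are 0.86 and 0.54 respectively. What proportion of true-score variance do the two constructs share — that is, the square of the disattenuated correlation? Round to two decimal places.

Disattenuated r = 0.59 / √(0.86 × 0.54) = 0.59 / 0.6815 = 0.8657.
Shared true-score variance = 0.8657² = 0.7494 ≈ 0.75.

0.75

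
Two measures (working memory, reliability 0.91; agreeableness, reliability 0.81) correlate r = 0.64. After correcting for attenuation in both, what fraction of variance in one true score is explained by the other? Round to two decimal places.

Disattenuated r = 0.64 / √(0.91 × 0.81) = 0.64 / 0.8585 = 0.7455.
Shared true-score variance = 0.7455² = 0.5558 ≈ 0.56.

0.56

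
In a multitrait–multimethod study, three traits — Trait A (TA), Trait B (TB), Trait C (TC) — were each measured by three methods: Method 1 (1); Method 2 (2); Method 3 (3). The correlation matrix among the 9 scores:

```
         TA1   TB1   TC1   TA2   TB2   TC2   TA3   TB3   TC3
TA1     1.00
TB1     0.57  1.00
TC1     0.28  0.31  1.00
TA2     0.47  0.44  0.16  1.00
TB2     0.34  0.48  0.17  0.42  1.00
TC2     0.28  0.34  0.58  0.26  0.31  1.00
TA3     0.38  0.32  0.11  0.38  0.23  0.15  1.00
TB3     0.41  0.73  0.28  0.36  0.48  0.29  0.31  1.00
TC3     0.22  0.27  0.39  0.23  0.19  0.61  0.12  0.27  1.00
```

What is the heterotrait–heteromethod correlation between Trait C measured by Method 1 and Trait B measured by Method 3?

Different traits and methods: r(TC1, TB3) = 0.28.

0.28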